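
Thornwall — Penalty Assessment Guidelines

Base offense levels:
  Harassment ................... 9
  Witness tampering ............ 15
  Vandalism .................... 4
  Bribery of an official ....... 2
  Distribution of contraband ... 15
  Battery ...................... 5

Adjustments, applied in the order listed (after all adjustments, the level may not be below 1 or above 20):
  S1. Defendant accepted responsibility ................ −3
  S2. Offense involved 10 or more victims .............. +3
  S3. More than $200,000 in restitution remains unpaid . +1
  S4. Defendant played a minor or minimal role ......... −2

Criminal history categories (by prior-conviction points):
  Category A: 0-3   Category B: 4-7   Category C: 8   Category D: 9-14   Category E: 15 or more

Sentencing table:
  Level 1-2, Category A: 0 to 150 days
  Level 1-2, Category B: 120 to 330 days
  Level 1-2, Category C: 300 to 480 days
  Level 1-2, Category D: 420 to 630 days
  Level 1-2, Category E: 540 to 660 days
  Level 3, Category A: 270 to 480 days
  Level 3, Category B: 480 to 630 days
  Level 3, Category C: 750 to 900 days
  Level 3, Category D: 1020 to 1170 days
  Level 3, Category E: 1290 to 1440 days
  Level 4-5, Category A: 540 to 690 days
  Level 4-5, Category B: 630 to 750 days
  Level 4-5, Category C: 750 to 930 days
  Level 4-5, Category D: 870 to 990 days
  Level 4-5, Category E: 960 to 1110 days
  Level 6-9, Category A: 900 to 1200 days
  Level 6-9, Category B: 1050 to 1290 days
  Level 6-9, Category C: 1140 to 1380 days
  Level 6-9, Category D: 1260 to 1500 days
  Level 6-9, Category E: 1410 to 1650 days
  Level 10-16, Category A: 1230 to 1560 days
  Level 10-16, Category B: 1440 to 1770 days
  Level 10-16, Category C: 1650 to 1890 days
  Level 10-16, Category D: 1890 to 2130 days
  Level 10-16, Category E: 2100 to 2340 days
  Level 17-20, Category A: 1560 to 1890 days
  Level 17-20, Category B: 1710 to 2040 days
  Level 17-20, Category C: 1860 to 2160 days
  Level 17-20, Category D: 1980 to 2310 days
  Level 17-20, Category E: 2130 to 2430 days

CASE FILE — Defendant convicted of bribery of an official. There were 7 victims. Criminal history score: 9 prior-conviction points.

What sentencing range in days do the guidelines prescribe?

Base offense level for bribery of an official: 2.
Final offense level: 2.
Criminal history: 9 prior points → Category D (9-14).
Level 2 falls in the 1-2 band.
Grid: Level 1-2 × Category D = 420-630 days.

420-630 days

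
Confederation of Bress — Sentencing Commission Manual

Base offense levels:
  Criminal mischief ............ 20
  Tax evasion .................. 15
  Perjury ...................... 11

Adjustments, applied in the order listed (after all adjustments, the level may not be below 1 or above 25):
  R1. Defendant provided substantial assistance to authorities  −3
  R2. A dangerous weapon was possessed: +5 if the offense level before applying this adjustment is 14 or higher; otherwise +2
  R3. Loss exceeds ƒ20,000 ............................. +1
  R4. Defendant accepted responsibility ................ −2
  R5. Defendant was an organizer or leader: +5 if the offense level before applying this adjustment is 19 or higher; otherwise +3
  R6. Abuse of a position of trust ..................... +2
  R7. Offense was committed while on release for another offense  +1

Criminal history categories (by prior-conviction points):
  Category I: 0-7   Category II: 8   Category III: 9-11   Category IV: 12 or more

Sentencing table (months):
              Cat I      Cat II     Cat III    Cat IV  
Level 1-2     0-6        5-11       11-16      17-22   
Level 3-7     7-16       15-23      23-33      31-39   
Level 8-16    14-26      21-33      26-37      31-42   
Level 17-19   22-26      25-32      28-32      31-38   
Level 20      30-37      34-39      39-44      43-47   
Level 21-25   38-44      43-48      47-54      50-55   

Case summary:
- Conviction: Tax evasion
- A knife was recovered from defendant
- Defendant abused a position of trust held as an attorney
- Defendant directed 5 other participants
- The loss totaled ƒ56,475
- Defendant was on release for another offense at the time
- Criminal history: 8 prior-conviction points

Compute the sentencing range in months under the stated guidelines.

Base offense level for tax evasion: 15.
R2 applies (level before this adjustment is 15 ≥ 14, so +5): 15 + 5 = 20.
R3 applies: 20 + 1 = 21.
R5 applies (level before this adjustment is 21 ≥ 19, so +5): 21 + 5 = 26.
R6 applies: 26 + 2 = 28.
R7 applies: 28 + 1 = 29.
Level 29 exceeds the maximum of 25; capped at 25.
Final offense level: 25.
Criminal history: 8 prior points → Category II (8).
Level 25 falls in the 21-25 band.
Grid: Level 21-25 × Category II = 43-48 months.

43-48 months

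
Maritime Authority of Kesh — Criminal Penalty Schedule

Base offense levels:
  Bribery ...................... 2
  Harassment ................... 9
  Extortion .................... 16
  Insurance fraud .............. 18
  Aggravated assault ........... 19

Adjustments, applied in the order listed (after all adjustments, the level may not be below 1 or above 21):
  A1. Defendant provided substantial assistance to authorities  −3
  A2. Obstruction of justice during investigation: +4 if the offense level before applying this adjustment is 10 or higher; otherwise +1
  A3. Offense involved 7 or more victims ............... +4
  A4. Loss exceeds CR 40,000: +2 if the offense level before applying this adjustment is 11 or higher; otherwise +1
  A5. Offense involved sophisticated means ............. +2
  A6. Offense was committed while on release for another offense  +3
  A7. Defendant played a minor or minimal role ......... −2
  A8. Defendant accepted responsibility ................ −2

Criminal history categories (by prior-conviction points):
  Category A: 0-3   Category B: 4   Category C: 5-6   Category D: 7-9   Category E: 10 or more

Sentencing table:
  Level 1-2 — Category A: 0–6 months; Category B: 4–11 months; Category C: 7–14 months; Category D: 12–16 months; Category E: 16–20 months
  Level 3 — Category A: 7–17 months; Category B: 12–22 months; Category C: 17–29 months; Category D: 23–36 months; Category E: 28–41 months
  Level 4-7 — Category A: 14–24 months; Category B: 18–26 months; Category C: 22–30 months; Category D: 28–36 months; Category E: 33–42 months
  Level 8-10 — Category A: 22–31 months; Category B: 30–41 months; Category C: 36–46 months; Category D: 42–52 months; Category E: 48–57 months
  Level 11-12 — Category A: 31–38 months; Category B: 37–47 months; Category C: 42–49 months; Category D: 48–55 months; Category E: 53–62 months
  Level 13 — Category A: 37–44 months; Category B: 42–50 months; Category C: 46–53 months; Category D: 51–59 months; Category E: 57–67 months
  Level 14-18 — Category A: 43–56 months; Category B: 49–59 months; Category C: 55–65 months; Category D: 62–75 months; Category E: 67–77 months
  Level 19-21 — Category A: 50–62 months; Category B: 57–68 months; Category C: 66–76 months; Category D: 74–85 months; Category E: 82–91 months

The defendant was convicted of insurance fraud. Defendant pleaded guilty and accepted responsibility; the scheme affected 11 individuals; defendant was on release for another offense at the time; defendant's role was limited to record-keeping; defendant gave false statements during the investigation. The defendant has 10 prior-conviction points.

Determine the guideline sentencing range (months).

Base offense level for insurance fraud: 18.
A2 applies (level before this adjustment is 18 ≥ 10, so +4): 18 + 4 = 22.
A3 applies: 22 + 4 = 26.
A4 does not apply.
A6 applies: 26 + 3 = 29.
A7 applies: 29 − 2 = 27.
A8 applies: 27 − 2 = 25.
Level 25 exceeds the maximum of 21; capped at 21.
Final offense level: 21.
Criminal history: 10 prior points → Category E (10+).
Level 21 falls in the 19-21 band.
Grid: Level 19-21 × Category E = 82-91 months.

82-91 months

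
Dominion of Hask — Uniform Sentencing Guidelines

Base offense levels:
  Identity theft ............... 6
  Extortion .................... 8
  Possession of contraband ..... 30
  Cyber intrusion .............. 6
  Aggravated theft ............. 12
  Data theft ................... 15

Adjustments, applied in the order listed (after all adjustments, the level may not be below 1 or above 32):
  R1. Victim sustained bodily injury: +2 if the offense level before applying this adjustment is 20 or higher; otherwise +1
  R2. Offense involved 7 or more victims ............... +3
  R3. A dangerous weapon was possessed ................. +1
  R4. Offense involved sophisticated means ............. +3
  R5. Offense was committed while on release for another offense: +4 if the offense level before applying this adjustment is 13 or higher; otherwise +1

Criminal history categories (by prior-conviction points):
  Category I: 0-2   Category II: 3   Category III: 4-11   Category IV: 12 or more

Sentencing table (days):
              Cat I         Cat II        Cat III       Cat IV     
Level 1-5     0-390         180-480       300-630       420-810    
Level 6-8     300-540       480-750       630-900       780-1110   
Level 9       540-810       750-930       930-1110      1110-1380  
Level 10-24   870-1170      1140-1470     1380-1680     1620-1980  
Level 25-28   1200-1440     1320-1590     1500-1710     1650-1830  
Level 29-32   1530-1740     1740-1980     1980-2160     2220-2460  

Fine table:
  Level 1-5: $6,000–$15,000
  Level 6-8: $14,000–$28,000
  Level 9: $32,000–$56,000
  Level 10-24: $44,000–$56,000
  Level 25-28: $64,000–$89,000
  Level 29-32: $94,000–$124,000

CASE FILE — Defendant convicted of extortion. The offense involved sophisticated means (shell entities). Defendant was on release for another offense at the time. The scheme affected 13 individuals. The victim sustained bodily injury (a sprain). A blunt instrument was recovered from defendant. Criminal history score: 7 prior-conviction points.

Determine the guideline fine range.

Base offense level for extortion: 8.
R1 applies (level before this adjustment is 8 < 20, so +1): 8 + 1 = 9.
R2 applies: 9 + 3 = 12.
R3 applies: 12 + 1 = 13.
R4 applies: 13 + 3 = 16.
R5 applies (level before this adjustment is 16 ≥ 13, so +4): 16 + 4 = 20.
Final offense level: 20.
Level 20 falls in the 10-24 band.
Fine table: Level 10-24 → $44,000–$56,000.

$44,000–$56,000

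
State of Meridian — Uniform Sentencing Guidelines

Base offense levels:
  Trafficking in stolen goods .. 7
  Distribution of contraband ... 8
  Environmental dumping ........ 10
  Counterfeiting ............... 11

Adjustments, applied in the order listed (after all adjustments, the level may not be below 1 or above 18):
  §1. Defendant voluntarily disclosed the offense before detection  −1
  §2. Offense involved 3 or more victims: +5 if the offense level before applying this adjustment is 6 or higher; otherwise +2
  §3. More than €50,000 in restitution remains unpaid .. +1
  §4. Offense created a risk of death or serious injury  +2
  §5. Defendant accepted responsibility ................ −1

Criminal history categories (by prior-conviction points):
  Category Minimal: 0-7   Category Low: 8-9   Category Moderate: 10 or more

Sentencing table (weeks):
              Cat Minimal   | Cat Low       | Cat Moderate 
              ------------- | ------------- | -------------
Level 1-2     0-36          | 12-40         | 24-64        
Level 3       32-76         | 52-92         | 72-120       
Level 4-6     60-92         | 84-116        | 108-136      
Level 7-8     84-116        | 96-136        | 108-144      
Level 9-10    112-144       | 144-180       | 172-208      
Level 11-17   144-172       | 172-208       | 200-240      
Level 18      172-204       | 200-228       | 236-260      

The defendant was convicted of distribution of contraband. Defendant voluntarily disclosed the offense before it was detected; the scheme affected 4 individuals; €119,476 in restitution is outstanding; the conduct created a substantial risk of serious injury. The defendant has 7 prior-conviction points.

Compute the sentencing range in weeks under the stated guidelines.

Base offense level for distribution of contraband: 8.
§1 applies: 8 − 1 = 7.
§2 applies (level before this adjustment is 7 ≥ 6, so +5): 7 + 5 = 12.
§3 applies: 12 + 1 = 13.
§4 applies: 13 + 2 = 15.
§5 does not apply.
Final offense level: 15.
Criminal history: 7 prior points → Category Minimal (0-7).
Level 15 falls in the 11-17 band.
Grid: Level 11-17 × Category Minimal = 144-172 weeks.

144-172 weeks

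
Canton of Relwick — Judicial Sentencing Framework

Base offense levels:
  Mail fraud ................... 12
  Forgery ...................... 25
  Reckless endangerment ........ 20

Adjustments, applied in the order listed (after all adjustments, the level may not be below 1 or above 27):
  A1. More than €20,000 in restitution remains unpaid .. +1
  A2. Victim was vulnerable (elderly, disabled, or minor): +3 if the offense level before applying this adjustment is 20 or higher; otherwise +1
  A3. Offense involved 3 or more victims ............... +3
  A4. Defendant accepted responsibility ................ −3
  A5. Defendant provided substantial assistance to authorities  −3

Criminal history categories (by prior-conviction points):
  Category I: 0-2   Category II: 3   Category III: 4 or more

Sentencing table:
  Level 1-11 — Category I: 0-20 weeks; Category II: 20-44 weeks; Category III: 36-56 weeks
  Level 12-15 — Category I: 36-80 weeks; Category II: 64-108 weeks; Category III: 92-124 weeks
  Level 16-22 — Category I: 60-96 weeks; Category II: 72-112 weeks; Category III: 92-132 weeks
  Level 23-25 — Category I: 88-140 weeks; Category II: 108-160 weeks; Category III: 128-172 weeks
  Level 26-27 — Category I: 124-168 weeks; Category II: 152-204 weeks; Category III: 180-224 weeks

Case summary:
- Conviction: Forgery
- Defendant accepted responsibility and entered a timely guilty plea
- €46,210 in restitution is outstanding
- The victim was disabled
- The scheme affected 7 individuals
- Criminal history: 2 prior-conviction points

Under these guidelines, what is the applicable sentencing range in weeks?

Base offense level for forgery: 25.
A1 applies: 25 + 1 = 26.
A2 applies (level before this adjustment is 26 ≥ 20, so +3): 26 + 3 = 29.
A3 applies: 29 + 3 = 32.
A4 applies: 32 − 3 = 29.
Level 29 exceeds the maximum of 27; capped at 27.
Final offense level: 27.
Criminal history: 2 prior points → Category I (0-2).
Level 27 falls in the 26-27 band.
Grid: Level 26-27 × Category I = 124-168 weeks.

124-168 weeks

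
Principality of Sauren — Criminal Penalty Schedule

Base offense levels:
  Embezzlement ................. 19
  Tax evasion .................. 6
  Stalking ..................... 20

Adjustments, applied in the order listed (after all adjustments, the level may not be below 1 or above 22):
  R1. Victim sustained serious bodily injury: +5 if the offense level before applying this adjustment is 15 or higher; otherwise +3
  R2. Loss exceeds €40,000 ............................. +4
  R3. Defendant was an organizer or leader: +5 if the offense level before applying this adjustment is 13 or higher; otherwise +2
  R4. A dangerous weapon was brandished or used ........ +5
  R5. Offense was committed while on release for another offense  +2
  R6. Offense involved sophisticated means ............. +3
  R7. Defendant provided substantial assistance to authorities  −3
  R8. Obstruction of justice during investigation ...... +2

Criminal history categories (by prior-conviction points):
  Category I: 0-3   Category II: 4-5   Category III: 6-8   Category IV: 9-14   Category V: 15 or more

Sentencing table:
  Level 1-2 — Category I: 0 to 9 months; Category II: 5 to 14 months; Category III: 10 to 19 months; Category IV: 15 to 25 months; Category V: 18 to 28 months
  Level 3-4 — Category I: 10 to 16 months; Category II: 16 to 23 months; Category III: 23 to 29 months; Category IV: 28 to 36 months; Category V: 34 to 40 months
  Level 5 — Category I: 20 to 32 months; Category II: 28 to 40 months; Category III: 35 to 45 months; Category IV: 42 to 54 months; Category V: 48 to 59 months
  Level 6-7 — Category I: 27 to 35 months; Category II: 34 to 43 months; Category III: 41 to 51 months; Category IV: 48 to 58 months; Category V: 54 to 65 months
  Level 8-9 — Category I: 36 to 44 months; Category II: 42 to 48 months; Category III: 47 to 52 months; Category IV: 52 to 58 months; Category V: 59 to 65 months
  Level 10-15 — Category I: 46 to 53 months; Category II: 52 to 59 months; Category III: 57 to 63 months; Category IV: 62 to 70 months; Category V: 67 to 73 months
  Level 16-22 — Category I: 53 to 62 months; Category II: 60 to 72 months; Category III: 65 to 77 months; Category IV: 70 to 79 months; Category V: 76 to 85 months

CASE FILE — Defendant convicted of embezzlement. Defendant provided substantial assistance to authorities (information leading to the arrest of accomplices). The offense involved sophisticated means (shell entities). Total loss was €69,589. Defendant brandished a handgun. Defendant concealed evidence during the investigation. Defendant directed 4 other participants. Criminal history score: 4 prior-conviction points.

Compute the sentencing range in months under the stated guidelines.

Base offense level for embezzlement: 19.
R1 does not apply.
R2 applies: 19 + 4 = 23.
R3 applies (level before this adjustment is 23 ≥ 13, so +5): 23 + 5 = 28.
R4 applies: 28 + 5 = 33.
R6 applies: 33 + 3 = 36.
R7 applies: 36 − 3 = 33.
R8 applies: 33 + 2 = 35.
Level 35 exceeds the maximum of 22; capped at 22.
Final offense level: 22.
Criminal history: 4 prior points → Category II (4-5).
Level 22 falls in the 16-22 band.
Grid: Level 16-22 × Category II = 60-72 months.

60-72 months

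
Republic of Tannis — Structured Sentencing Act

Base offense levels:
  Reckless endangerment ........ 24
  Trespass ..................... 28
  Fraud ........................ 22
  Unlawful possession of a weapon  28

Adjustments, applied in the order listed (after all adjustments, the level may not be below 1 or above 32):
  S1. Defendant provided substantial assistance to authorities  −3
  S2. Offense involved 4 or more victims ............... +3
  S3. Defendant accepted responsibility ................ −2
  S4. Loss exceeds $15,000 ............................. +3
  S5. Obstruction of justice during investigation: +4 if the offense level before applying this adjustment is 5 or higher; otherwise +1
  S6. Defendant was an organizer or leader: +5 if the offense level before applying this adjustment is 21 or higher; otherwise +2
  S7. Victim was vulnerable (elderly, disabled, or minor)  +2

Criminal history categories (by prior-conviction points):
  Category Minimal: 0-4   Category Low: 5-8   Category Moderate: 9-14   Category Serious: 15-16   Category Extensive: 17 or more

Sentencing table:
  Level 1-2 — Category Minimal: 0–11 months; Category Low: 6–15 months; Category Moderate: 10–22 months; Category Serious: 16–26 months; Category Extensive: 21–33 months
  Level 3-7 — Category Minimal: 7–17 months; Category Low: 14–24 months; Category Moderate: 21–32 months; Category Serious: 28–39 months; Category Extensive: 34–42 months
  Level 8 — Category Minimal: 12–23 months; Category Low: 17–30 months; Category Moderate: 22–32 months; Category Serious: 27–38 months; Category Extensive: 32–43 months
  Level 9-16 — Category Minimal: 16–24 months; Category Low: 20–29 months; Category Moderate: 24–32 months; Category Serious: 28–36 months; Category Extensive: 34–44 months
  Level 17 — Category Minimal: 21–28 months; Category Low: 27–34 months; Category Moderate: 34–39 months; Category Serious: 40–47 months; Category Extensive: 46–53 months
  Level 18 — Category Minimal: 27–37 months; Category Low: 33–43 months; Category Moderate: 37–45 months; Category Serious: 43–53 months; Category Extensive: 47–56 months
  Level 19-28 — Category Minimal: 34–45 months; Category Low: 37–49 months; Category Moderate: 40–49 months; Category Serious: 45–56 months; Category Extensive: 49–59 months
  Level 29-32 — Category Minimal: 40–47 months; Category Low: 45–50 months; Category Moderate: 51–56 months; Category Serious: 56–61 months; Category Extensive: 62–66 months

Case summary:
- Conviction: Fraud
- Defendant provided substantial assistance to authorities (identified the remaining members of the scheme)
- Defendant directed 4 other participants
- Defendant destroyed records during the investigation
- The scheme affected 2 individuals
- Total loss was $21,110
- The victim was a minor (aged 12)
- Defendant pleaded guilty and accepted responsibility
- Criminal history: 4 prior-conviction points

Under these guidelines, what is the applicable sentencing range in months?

40-47 months

Base offense level for fraud: 22.
S1 applies: 22 − 3 = 19.
S3 applies: 19 − 2 = 17.
S4 applies: 17 + 3 = 20.
S5 applies (level before this adjustment is 20 ≥ 5, so +4): 20 + 4 = 24.
S6 applies (level before this adjustment is 24 ≥ 21, so +5): 24 + 5 = 29.
S7 applies: 29 + 2 = 31.
Final offense level: 31.
Criminal history: 4 prior points → Category Minimal (0-4).
Level 31 falls in the 29-32 band.
Grid: Level 29-32 × Category Minimal = 40-47 months.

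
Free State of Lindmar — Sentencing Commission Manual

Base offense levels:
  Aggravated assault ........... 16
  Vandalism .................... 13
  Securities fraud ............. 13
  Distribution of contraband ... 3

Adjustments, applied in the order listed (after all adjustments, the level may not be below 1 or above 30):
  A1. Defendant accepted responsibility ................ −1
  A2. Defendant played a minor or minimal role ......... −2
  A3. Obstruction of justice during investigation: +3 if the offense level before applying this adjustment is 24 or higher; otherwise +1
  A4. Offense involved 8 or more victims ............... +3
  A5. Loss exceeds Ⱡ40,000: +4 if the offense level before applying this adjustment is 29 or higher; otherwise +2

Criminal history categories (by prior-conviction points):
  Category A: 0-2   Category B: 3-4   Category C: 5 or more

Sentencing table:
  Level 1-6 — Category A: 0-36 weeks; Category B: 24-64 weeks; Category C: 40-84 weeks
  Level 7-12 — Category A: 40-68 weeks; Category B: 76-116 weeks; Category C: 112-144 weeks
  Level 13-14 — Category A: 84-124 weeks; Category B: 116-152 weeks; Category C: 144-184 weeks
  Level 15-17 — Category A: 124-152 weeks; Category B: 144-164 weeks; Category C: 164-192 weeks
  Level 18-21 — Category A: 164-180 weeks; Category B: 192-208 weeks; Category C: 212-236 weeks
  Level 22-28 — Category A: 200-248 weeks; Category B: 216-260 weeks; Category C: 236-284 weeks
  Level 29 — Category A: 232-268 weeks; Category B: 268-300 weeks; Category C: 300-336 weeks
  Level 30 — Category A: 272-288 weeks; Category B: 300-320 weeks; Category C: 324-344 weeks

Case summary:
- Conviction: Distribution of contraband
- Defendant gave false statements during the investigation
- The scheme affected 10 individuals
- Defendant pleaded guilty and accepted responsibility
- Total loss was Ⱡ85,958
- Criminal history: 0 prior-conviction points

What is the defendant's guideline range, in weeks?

40-68 weeks

Base offense level for distribution of contraband: 3.
A1 applies: 3 − 1 = 2.
A2 does not apply.
A3 applies (level before this adjustment is 2 < 24, so +1): 2 + 1 = 3.
A4 applies: 3 + 3 = 6.
A5 applies (level before this adjustment is 6 < 29, so +2): 6 + 2 = 8.
Final offense level: 8.
Criminal history: 0 prior points → Category A (0-2).
Level 8 falls in the 7-12 band.
Grid: Level 7-12 × Category A = 40-68 weeks.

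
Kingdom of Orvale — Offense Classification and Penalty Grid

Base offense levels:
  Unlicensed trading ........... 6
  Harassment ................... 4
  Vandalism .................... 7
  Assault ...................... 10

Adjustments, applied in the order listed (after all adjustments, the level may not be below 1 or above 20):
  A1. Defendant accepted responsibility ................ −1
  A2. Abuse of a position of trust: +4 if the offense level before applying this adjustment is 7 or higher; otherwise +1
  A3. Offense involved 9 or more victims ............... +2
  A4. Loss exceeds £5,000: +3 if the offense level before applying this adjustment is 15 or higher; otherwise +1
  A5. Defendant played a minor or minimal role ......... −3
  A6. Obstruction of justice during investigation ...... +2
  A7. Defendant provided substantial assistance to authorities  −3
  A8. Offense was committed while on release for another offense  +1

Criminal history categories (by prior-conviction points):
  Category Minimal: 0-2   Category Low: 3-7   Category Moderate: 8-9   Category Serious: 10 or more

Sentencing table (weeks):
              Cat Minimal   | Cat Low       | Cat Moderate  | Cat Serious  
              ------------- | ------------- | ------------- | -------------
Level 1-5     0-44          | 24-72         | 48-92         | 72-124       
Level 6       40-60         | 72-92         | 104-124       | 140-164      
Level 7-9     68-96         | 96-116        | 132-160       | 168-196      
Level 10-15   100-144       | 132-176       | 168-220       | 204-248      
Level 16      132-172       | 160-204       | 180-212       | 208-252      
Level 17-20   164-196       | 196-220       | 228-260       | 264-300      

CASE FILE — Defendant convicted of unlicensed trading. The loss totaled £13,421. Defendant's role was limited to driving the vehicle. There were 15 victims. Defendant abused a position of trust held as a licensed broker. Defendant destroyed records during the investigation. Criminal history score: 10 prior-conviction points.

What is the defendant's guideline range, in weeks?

168-196 weeks

Base offense level for unlicensed trading: 6.
A2 applies (level before this adjustment is 6 < 7, so +1): 6 + 1 = 7.
A3 applies: 7 + 2 = 9.
A4 applies (level before this adjustment is 9 < 15, so +1): 9 + 1 = 10.
A5 applies: 10 − 3 = 7.
A6 applies: 7 + 2 = 9.
A7 does not apply.
A8 does not apply.
Final offense level: 9.
Criminal history: 10 prior points → Category Serious (10+).
Level 9 falls in the 7-9 band.
Grid: Level 7-9 × Category Serious = 168-196 weeks.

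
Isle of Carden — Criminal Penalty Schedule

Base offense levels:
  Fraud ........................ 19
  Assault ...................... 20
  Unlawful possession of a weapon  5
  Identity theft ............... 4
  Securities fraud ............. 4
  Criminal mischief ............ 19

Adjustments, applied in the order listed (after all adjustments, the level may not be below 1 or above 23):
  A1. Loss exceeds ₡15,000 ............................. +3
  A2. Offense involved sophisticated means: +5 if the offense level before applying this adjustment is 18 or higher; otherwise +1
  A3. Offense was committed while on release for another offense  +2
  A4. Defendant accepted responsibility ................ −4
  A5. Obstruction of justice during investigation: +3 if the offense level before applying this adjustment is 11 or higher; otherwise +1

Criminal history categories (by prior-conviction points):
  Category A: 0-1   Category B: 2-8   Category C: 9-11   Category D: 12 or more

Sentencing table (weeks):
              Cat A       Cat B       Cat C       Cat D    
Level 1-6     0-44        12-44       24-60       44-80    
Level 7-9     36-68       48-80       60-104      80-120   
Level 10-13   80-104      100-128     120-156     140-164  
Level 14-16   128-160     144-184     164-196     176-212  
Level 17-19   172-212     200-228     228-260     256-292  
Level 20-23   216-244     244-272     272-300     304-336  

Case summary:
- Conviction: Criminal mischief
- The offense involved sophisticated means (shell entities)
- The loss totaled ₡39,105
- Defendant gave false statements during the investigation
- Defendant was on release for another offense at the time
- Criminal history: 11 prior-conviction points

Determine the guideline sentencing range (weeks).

Base offense level for criminal mischief: 19.
A1 applies: 19 + 3 = 22.
A2 applies (level before this adjustment is 22 ≥ 18, so +5): 22 + 5 = 27.
A3 applies: 27 + 2 = 29.
A5 applies (level before this adjustment is 29 ≥ 11, so +3): 29 + 3 = 32.
Level 32 exceeds the maximum of 23; capped at 23.
Final offense level: 23.
Criminal history: 11 prior points → Category C (9-11).
Level 23 falls in the 20-23 band.
Grid: Level 20-23 × Category C = 272-300 weeks.

272-300 weeks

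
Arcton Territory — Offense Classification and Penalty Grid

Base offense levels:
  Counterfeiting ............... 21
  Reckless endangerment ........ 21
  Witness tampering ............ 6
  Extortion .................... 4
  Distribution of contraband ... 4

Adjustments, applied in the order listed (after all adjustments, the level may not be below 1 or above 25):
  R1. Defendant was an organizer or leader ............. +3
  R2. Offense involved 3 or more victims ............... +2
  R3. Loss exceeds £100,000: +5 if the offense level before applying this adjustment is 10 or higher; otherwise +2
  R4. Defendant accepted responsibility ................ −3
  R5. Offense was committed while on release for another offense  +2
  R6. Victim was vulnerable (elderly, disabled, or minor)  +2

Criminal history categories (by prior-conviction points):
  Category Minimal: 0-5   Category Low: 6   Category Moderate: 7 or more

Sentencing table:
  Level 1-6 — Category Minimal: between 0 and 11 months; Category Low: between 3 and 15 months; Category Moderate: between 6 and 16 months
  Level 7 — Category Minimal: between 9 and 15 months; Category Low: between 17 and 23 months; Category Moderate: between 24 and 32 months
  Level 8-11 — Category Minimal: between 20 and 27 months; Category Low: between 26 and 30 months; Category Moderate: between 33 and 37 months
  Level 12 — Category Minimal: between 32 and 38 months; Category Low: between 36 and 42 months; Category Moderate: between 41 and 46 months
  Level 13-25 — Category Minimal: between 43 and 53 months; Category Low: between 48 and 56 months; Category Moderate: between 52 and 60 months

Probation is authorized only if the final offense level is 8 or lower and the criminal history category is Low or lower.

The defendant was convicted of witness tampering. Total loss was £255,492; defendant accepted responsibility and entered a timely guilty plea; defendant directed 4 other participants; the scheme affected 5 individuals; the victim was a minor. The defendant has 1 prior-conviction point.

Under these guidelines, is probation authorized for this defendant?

No

Base offense level for witness tampering: 6.
R1 applies: 6 + 3 = 9.
R2 applies: 9 + 2 = 11.
R3 applies (level before this adjustment is 11 ≥ 10, so +5): 11 + 5 = 16.
R4 applies: 16 − 3 = 13.
R5 does not apply.
R6 applies: 13 + 2 = 15.
Final offense level: 15.
Criminal history: 1 prior point → Category Minimal (0-5).
Level 15 falls in the 13-25 band.
Grid: Level 13-25 × Category Minimal = 43-53 months.
Probation check: level 15 > 8 and category Minimal ≤ Low → not eligible.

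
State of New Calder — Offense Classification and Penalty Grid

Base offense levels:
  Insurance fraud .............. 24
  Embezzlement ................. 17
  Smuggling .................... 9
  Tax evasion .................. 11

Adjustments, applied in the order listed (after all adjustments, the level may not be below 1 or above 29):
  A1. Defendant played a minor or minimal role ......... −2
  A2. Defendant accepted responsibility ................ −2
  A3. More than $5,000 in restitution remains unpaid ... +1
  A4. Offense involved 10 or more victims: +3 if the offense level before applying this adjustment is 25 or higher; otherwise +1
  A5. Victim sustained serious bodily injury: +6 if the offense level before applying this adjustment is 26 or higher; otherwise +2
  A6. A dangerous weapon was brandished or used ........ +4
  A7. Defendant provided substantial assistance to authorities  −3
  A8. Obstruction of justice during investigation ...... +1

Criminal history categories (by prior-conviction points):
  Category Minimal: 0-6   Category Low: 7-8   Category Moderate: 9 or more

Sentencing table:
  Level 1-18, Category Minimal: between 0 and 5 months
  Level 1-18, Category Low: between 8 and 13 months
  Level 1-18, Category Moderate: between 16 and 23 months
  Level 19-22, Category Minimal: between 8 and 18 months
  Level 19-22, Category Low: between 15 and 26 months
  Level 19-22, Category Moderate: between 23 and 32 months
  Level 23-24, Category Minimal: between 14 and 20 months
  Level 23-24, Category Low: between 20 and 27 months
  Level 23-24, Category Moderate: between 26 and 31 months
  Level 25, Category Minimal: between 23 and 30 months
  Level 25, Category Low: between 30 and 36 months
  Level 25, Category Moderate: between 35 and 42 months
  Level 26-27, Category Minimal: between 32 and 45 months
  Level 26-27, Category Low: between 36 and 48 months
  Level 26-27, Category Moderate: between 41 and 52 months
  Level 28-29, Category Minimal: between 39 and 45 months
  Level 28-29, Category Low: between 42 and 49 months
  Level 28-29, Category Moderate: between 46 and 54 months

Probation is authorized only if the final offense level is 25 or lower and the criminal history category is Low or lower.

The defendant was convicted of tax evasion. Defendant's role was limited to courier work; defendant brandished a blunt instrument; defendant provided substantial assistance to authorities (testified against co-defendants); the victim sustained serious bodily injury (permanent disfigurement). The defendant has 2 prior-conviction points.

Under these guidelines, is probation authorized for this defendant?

Yes

Base offense level for tax evasion: 11.
A1 applies: 11 − 2 = 9.
A2 does not apply.
A3 does not apply.
A5 applies (level before this adjustment is 9 < 26, so +2): 9 + 2 = 11.
A6 applies: 11 + 4 = 15.
A7 applies: 15 − 3 = 12.
Final offense level: 12.
Criminal history: 2 prior points → Category Minimal (0-6).
Level 12 falls in the 1-18 band.
Grid: Level 1-18 × Category Minimal = 0-5 months.
Probation check: level 12 ≤ 25 and category Minimal ≤ Low → eligible.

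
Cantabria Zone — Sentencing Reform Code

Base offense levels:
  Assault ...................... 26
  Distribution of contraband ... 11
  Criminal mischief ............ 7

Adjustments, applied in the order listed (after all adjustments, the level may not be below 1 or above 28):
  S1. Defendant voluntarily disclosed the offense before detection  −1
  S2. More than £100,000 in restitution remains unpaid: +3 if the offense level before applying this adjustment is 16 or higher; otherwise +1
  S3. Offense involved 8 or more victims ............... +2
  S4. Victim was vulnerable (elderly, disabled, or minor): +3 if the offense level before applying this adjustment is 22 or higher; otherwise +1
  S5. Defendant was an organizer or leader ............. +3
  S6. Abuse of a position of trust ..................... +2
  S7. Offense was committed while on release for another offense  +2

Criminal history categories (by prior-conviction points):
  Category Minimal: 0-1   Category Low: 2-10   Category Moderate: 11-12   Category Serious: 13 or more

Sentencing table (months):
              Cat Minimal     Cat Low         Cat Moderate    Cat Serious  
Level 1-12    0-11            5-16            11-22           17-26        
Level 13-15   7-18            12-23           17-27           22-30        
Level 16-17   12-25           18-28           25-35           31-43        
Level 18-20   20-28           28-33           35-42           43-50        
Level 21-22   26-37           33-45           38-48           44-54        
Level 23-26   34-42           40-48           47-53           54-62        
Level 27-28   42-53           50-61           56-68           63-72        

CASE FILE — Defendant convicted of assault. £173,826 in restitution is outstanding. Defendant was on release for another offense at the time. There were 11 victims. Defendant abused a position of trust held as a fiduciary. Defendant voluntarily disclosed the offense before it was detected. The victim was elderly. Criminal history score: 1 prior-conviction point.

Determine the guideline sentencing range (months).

Base offense level for assault: 26.
S1 applies: 26 − 1 = 25.
S2 applies (level before this adjustment is 25 ≥ 16, so +3): 25 + 3 = 28.
S3 applies: 28 + 2 = 30.
S4 applies (level before this adjustment is 30 ≥ 22, so +3): 30 + 3 = 33.
S5 does not apply.
S6 applies: 33 + 2 = 35.
S7 applies: 35 + 2 = 37.
Level 37 exceeds the maximum of 28; capped at 28.
Final offense level: 28.
Criminal history: 1 prior point → Category Minimal (0-1).
Level 28 falls in the 27-28 band.
Grid: Level 27-28 × Category Minimal = 42-53 months.

42-53 months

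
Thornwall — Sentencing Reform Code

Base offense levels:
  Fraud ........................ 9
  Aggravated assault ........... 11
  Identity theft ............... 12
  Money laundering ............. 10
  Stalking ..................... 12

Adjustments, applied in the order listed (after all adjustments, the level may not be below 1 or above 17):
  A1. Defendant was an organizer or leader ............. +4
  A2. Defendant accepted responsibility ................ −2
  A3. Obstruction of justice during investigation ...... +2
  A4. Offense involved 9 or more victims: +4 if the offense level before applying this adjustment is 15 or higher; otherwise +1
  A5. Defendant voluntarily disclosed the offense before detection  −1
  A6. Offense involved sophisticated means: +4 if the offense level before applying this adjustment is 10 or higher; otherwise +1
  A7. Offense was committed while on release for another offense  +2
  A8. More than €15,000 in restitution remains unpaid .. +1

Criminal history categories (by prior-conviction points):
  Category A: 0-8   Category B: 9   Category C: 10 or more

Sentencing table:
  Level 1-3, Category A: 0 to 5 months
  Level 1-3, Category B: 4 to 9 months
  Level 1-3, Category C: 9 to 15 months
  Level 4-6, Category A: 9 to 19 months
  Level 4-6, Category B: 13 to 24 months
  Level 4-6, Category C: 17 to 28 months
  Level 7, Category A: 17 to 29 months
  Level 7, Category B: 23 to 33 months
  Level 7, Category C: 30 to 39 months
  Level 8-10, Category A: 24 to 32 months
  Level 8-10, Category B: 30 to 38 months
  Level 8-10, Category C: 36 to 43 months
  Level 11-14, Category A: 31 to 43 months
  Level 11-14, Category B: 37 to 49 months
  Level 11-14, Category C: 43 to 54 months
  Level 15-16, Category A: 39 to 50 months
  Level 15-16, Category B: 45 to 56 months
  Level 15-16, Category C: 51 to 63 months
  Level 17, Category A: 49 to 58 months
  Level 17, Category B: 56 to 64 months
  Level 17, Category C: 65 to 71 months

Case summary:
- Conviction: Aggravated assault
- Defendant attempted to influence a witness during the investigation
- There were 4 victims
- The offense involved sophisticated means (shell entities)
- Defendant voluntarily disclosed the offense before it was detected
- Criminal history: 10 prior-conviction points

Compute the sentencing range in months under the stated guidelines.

51-63 months

Base offense level for aggravated assault: 11.
A2 does not apply.
A3 applies: 11 + 2 = 13.
A5 applies: 13 − 1 = 12.
A6 applies (level before this adjustment is 12 ≥ 10, so +4): 12 + 4 = 16.
A8 does not apply.
Final offense level: 16.
Criminal history: 10 prior points → Category C (10+).
Level 16 falls in the 15-16 band.
Grid: Level 15-16 × Category C = 51-63 months.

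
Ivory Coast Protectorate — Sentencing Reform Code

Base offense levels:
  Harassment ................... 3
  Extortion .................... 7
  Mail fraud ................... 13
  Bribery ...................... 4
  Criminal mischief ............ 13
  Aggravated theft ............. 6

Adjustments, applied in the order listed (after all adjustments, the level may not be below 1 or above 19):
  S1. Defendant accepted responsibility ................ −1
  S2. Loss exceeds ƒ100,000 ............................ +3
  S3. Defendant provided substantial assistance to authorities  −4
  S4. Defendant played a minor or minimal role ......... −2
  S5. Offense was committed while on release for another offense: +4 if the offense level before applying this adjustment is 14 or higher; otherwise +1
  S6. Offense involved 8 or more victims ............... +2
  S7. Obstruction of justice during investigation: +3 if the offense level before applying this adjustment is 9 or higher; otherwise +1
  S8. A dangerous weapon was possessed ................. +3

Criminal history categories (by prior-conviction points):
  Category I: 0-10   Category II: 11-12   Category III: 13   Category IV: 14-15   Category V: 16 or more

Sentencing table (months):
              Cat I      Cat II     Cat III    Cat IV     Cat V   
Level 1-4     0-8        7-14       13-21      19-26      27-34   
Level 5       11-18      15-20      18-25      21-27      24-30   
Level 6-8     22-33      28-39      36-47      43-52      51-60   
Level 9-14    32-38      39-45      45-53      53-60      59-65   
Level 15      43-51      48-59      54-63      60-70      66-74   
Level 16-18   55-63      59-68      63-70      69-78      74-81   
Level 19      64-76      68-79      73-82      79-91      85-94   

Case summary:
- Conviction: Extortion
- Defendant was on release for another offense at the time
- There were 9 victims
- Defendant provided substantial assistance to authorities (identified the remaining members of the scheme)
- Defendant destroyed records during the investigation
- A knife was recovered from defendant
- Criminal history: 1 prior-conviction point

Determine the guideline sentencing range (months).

32-38 months

Base offense level for extortion: 7.
S1 does not apply.
S3 applies: 7 − 4 = 3.
S4 does not apply.
S5 applies (level before this adjustment is 3 < 14, so +1): 3 + 1 = 4.
S6 applies: 4 + 2 = 6.
S7 applies (level before this adjustment is 6 < 9, so +1): 6 + 1 = 7.
S8 applies: 7 + 3 = 10.
Final offense level: 10.
Criminal history: 1 prior point → Category I (0-10).
Level 10 falls in the 9-14 band.
Grid: Level 9-14 × Category I = 32-38 months.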